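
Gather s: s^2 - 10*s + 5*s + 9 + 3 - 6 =s^2 - 5*s + 6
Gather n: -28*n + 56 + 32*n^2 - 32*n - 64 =32*n^2 - 60*n - 8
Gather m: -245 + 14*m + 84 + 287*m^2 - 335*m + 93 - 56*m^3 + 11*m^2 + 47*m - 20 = -56*m^3 + 298*m^2 - 274*m - 88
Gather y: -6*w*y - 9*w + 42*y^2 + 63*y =-9*w + 42*y^2 + y*(63 - 6*w)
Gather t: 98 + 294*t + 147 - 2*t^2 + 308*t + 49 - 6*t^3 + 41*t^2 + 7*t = -6*t^3 + 39*t^2 + 609*t + 294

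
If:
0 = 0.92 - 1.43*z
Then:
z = 0.64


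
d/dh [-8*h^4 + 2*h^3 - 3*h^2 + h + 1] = -32*h^3 + 6*h^2 - 6*h + 1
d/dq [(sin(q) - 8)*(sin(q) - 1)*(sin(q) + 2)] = (3*sin(q)^2 - 14*sin(q) - 10)*cos(q)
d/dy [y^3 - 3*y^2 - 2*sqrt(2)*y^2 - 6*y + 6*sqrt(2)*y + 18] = 3*y^2 - 6*y - 4*sqrt(2)*y - 6 + 6*sqrt(2)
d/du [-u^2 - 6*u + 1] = -2*u - 6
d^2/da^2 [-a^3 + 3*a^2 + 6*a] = 6 - 6*a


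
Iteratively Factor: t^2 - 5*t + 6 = (t - 3)*(t - 2)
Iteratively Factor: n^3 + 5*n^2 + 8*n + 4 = (n + 2)*(n^2 + 3*n + 2) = (n + 2)^2*(n + 1)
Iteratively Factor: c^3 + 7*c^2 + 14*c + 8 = (c + 1)*(c^2 + 6*c + 8) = (c + 1)*(c + 4)*(c + 2)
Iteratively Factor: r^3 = (r)*(r^2) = r^2*(r)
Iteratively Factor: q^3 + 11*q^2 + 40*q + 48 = (q + 3)*(q^2 + 8*q + 16) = (q + 3)*(q + 4)*(q + 4)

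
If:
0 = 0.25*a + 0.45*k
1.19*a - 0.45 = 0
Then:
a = 0.38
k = -0.21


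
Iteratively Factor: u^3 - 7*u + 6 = (u - 1)*(u^2 + u - 6) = (u - 1)*(u + 3)*(u - 2)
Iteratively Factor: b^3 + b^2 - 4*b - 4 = (b + 2)*(b^2 - b - 2) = (b + 1)*(b + 2)*(b - 2)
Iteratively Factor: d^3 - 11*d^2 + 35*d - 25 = (d - 5)*(d^2 - 6*d + 5) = (d - 5)*(d - 1)*(d - 5)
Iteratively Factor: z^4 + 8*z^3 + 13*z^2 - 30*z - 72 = (z + 3)*(z^3 + 5*z^2 - 2*z - 24) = (z - 2)*(z + 3)*(z^2 + 7*z + 12) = (z - 2)*(z + 3)*(z + 4)*(z + 3)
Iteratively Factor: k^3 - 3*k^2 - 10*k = (k - 5)*(k^2 + 2*k) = (k - 5)*(k + 2)*(k)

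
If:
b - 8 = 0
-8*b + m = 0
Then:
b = 8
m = 64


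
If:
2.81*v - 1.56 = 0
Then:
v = 0.56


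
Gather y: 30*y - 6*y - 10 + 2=24*y - 8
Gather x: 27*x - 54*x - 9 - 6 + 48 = 33 - 27*x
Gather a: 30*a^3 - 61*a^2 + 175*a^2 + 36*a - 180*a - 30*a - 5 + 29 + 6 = 30*a^3 + 114*a^2 - 174*a + 30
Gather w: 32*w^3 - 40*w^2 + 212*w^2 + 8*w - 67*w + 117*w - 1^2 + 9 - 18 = 32*w^3 + 172*w^2 + 58*w - 10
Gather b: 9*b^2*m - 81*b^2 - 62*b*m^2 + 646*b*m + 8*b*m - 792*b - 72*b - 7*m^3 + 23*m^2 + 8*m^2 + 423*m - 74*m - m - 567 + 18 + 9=b^2*(9*m - 81) + b*(-62*m^2 + 654*m - 864) - 7*m^3 + 31*m^2 + 348*m - 540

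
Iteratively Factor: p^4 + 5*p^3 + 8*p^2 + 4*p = (p + 1)*(p^3 + 4*p^2 + 4*p) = p*(p + 1)*(p^2 + 4*p + 4) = p*(p + 1)*(p + 2)*(p + 2)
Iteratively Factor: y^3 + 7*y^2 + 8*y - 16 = (y + 4)*(y^2 + 3*y - 4) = (y + 4)^2*(y - 1)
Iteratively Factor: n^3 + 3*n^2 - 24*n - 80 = (n + 4)*(n^2 - n - 20) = (n + 4)^2*(n - 5)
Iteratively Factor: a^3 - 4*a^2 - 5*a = (a)*(a^2 - 4*a - 5) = a*(a - 5)*(a + 1)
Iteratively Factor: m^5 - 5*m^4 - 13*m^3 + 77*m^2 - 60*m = (m + 4)*(m^4 - 9*m^3 + 23*m^2 - 15*m) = (m - 3)*(m + 4)*(m^3 - 6*m^2 + 5*m) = (m - 5)*(m - 3)*(m + 4)*(m^2 - m) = (m - 5)*(m - 3)*(m - 1)*(m + 4)*(m)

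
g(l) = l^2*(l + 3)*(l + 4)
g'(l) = l^2*(l + 3) + l^2*(l + 4) + 2*l*(l + 3)*(l + 4)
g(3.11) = 420.18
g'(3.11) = 398.08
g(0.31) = 1.37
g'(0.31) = 9.58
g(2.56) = 239.03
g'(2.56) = 266.17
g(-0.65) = 3.33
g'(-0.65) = -7.83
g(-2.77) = 2.17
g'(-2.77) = 9.64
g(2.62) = 255.39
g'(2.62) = 278.97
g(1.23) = 33.47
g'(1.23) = 68.73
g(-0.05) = 0.03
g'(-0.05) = -1.15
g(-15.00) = 29700.00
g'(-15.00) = -9135.00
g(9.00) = 12636.00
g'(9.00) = 4833.00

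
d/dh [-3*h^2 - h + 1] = -6*h - 1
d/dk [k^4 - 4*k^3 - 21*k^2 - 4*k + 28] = 4*k^3 - 12*k^2 - 42*k - 4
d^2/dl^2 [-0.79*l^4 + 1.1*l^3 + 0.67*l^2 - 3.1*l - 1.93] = -9.48*l^2 + 6.6*l + 1.34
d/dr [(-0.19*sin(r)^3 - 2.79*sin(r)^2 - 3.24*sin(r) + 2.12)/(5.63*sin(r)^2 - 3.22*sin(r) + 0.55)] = (-1.0697*sin(r)^4 + 1.2236*sin(r)^3 + 26.9115*sin(r)^2 - 26.9402*sin(r) + 5.0444)*cos(r)/(31.6969*sin(r)^4 - 36.2572*sin(r)^3 + 16.5614*sin(r)^2 - 3.542*sin(r) + 0.3025)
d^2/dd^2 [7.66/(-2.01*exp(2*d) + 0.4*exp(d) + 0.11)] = (7.66*(4.02*exp(d) - 0.4)*(8.04*exp(d) - 0.8)*exp(d) + (61.5864*exp(d) - 3.064)*(-2.01*exp(2*d) + 0.4*exp(d) + 0.11))*exp(d)/(-2.01*exp(2*d) + 0.4*exp(d) + 0.11)^3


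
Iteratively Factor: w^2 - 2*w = (w)*(w - 2)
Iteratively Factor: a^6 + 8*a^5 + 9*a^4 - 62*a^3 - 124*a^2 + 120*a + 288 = (a - 2)*(a^5 + 10*a^4 + 29*a^3 - 4*a^2 - 132*a - 144) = (a - 2)*(a + 3)*(a^4 + 7*a^3 + 8*a^2 - 28*a - 48) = (a - 2)*(a + 2)*(a + 3)*(a^3 + 5*a^2 - 2*a - 24) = (a - 2)^2*(a + 2)*(a + 3)*(a^2 + 7*a + 12) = (a - 2)^2*(a + 2)*(a + 3)*(a + 4)*(a + 3)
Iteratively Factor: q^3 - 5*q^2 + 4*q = (q - 4)*(q^2 - q) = q*(q - 4)*(q - 1)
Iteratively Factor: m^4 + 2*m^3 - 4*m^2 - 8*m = (m)*(m^3 + 2*m^2 - 4*m - 8) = m*(m - 2)*(m^2 + 4*m + 4) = m*(m - 2)*(m + 2)*(m + 2)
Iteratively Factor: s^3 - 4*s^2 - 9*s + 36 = (s + 3)*(s^2 - 7*s + 12) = (s - 4)*(s + 3)*(s - 3)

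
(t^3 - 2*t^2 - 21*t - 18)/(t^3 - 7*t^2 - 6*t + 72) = (t + 1)/(t - 4)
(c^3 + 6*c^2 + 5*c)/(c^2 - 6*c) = (c^2 + 6*c + 5)/(c - 6)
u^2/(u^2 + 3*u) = u/(u + 3)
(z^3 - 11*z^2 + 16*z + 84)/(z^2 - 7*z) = z - 4 - 12/z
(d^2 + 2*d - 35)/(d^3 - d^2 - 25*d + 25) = (d + 7)/(d^2 + 4*d - 5)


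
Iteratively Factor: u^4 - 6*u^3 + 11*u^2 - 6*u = (u)*(u^3 - 6*u^2 + 11*u - 6) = u*(u - 2)*(u^2 - 4*u + 3) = u*(u - 3)*(u - 2)*(u - 1)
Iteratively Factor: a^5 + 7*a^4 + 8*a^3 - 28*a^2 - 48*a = (a + 3)*(a^4 + 4*a^3 - 4*a^2 - 16*a) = (a + 3)*(a + 4)*(a^3 - 4*a) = (a + 2)*(a + 3)*(a + 4)*(a^2 - 2*a) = a*(a + 2)*(a + 3)*(a + 4)*(a - 2)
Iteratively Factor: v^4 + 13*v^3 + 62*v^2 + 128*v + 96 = (v + 3)*(v^3 + 10*v^2 + 32*v + 32) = (v + 3)*(v + 4)*(v^2 + 6*v + 8) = (v + 3)*(v + 4)^2*(v + 2)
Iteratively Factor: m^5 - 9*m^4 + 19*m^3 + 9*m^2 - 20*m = (m - 1)*(m^4 - 8*m^3 + 11*m^2 + 20*m) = (m - 4)*(m - 1)*(m^3 - 4*m^2 - 5*m) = m*(m - 4)*(m - 1)*(m^2 - 4*m - 5) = m*(m - 5)*(m - 4)*(m - 1)*(m + 1)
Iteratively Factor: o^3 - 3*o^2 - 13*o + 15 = (o - 1)*(o^2 - 2*o - 15) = (o - 5)*(o - 1)*(o + 3)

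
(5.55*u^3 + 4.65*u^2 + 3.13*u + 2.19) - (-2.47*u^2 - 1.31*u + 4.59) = 5.55*u^3 + 7.12*u^2 + 4.44*u - 2.4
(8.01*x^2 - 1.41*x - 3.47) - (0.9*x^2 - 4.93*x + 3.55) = 7.11*x^2 + 3.52*x - 7.02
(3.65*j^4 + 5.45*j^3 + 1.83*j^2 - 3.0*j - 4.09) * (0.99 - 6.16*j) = -22.484*j^5 - 29.9585*j^4 - 5.8773*j^3 + 20.2917*j^2 + 22.2244*j - 4.0491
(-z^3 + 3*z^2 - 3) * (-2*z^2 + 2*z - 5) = 2*z^5 - 8*z^4 + 11*z^3 - 9*z^2 - 6*z + 15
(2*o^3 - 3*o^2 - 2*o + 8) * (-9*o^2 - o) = -18*o^5 + 25*o^4 + 21*o^3 - 70*o^2 - 8*o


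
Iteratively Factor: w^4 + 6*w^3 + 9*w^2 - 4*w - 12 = (w + 2)*(w^3 + 4*w^2 + w - 6) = (w + 2)*(w + 3)*(w^2 + w - 2) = (w - 1)*(w + 2)*(w + 3)*(w + 2)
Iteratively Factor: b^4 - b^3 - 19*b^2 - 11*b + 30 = (b - 1)*(b^3 - 19*b - 30) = (b - 5)*(b - 1)*(b^2 + 5*b + 6) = (b - 5)*(b - 1)*(b + 3)*(b + 2)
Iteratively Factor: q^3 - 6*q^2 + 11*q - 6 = (q - 3)*(q^2 - 3*q + 2) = (q - 3)*(q - 1)*(q - 2)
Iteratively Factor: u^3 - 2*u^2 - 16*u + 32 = (u + 4)*(u^2 - 6*u + 8) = (u - 2)*(u + 4)*(u - 4)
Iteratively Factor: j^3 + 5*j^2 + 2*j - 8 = (j + 2)*(j^2 + 3*j - 4) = (j + 2)*(j + 4)*(j - 1)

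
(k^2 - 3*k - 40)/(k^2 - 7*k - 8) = (k + 5)/(k + 1)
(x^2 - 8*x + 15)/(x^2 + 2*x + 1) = (x^2 - 8*x + 15)/(x^2 + 2*x + 1)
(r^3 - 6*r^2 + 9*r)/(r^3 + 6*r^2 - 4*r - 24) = r*(r^2 - 6*r + 9)/(r^3 + 6*r^2 - 4*r - 24)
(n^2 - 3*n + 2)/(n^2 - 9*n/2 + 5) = 2*(n - 1)/(2*n - 5)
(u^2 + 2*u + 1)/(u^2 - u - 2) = (u + 1)/(u - 2)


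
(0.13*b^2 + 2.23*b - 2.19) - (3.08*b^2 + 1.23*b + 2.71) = -2.95*b^2 + 1.0*b - 4.9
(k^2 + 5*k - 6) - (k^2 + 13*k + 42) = -8*k - 48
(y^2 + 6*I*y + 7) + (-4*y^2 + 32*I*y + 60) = -3*y^2 + 38*I*y + 67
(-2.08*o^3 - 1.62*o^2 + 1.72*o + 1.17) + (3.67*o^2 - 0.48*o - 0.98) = -2.08*o^3 + 2.05*o^2 + 1.24*o + 0.19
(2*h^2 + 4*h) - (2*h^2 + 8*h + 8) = -4*h - 8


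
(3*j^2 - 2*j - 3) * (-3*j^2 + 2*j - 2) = -9*j^4 + 12*j^3 - j^2 - 2*j + 6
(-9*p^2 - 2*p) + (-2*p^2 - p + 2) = -11*p^2 - 3*p + 2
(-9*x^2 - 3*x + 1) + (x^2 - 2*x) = -8*x^2 - 5*x + 1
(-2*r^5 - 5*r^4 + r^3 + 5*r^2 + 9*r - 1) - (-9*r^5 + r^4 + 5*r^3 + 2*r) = 7*r^5 - 6*r^4 - 4*r^3 + 5*r^2 + 7*r - 1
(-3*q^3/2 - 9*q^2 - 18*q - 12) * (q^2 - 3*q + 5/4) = -3*q^5/2 - 9*q^4/2 + 57*q^3/8 + 123*q^2/4 + 27*q/2 - 15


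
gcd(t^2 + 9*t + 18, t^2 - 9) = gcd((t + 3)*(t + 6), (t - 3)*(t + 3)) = t + 3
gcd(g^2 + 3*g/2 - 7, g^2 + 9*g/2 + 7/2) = g + 7/2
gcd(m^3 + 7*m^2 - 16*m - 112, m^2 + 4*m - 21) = m + 7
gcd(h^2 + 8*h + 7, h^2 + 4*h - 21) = h + 7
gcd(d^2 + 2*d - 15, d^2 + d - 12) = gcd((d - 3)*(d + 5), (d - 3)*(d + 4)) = d - 3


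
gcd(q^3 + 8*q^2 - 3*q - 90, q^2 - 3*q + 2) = 1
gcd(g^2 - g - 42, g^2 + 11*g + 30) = g + 6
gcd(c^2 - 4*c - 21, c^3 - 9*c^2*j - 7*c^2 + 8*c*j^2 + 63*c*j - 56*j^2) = c - 7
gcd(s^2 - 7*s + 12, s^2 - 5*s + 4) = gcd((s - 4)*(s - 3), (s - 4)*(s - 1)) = s - 4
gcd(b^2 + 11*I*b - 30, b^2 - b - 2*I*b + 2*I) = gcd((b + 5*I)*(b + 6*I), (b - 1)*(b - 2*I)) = 1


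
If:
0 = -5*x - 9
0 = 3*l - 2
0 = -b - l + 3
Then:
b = 7/3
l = 2/3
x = -9/5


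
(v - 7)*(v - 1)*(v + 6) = v^3 - 2*v^2 - 41*v + 42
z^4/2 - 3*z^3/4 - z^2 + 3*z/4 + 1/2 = (z/2 + 1/2)*(z - 2)*(z - 1)*(z + 1/2)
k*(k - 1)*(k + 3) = k^3 + 2*k^2 - 3*k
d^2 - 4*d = d*(d - 4)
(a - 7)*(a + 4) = a^2 - 3*a - 28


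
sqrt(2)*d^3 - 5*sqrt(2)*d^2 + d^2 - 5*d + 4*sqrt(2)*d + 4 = (d - 4)*(d - 1)*(sqrt(2)*d + 1)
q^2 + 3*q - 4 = (q - 1)*(q + 4)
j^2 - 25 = (j - 5)*(j + 5)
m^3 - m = m*(m - 1)*(m + 1)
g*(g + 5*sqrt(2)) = g^2 + 5*sqrt(2)*g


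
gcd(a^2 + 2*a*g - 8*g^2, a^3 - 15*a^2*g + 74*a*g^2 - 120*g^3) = 1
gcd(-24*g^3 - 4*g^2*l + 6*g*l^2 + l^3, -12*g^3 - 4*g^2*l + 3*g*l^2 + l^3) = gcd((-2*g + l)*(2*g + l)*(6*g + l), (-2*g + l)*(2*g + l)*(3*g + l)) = 4*g^2 - l^2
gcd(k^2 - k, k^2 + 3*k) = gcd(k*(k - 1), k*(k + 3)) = k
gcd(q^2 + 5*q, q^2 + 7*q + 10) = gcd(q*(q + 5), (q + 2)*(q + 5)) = q + 5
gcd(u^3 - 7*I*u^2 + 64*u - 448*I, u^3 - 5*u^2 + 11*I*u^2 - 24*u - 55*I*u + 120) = u + 8*I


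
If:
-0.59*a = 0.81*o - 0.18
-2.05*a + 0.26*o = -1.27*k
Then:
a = 0.305084745762712 - 1.3728813559322*o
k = 0.492459628987055 - 2.42079273989056*o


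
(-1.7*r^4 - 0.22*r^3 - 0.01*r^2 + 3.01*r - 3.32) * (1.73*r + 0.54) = -2.941*r^5 - 1.2986*r^4 - 0.1361*r^3 + 5.2019*r^2 - 4.1182*r - 1.7928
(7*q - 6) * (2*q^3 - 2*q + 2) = 14*q^4 - 12*q^3 - 14*q^2 + 26*q - 12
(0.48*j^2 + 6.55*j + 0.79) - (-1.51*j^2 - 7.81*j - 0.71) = 1.99*j^2 + 14.36*j + 1.5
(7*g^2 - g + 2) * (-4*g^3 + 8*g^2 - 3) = -28*g^5 + 60*g^4 - 16*g^3 - 5*g^2 + 3*g - 6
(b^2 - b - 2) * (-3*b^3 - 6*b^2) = -3*b^5 - 3*b^4 + 12*b^3 + 12*b^2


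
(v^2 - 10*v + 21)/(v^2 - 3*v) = (v - 7)/v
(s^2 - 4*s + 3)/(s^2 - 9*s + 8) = (s - 3)/(s - 8)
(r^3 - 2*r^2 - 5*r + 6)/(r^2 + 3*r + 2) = (r^2 - 4*r + 3)/(r + 1)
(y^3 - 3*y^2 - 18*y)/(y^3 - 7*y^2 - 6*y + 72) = y/(y - 4)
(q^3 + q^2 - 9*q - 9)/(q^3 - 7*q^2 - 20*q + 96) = (q^2 + 4*q + 3)/(q^2 - 4*q - 32)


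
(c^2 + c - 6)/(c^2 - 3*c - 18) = (c - 2)/(c - 6)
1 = 1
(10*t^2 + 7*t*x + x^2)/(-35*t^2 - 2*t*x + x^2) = (2*t + x)/(-7*t + x)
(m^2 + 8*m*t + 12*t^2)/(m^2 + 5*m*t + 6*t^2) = (m + 6*t)/(m + 3*t)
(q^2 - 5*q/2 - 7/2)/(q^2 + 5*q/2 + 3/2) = (2*q - 7)/(2*q + 3)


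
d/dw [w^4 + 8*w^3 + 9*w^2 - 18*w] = 4*w^3 + 24*w^2 + 18*w - 18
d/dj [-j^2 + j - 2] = 1 - 2*j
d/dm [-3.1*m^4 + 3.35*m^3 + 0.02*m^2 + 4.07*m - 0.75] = -12.4*m^3 + 10.05*m^2 + 0.04*m + 4.07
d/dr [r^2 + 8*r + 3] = 2*r + 8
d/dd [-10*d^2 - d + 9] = -20*d - 1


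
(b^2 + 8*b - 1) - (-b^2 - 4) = 2*b^2 + 8*b + 3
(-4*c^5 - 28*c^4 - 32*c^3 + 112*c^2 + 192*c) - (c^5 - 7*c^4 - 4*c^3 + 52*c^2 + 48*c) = -5*c^5 - 21*c^4 - 28*c^3 + 60*c^2 + 144*c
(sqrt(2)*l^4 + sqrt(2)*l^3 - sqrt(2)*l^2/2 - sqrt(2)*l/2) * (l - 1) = sqrt(2)*l^5 - 3*sqrt(2)*l^3/2 + sqrt(2)*l/2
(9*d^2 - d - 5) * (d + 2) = 9*d^3 + 17*d^2 - 7*d - 10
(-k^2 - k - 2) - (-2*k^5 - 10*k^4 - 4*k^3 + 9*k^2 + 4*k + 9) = 2*k^5 + 10*k^4 + 4*k^3 - 10*k^2 - 5*k - 11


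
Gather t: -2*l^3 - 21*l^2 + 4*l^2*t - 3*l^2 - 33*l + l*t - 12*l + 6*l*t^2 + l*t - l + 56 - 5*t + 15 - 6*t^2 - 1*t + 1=-2*l^3 - 24*l^2 - 46*l + t^2*(6*l - 6) + t*(4*l^2 + 2*l - 6) + 72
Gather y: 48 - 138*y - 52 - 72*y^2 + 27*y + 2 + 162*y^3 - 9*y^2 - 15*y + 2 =162*y^3 - 81*y^2 - 126*y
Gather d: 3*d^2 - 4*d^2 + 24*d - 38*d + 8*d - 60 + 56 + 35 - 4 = -d^2 - 6*d + 27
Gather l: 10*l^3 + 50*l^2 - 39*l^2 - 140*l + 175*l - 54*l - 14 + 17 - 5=10*l^3 + 11*l^2 - 19*l - 2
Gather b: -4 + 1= -3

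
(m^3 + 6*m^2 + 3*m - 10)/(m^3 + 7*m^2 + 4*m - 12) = (m + 5)/(m + 6)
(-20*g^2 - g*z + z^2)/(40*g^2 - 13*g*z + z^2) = (4*g + z)/(-8*g + z)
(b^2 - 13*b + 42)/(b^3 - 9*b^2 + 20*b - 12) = (b - 7)/(b^2 - 3*b + 2)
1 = 1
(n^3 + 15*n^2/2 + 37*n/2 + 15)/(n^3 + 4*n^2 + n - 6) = (n + 5/2)/(n - 1)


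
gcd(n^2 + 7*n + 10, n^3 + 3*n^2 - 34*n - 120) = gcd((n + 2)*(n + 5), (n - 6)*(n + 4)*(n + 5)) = n + 5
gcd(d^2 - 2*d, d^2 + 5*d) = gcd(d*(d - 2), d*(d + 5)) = d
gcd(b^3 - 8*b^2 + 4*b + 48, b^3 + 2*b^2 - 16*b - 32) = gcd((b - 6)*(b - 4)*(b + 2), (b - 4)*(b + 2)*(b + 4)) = b^2 - 2*b - 8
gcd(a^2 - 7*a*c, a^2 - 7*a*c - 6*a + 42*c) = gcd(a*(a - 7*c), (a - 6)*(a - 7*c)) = a - 7*c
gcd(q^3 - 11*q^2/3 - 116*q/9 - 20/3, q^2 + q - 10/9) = q + 5/3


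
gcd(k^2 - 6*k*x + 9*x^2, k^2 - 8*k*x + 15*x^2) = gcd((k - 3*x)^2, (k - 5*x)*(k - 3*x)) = -k + 3*x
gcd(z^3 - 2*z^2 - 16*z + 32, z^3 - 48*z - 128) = z + 4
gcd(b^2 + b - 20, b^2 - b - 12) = b - 4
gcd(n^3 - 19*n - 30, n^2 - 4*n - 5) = n - 5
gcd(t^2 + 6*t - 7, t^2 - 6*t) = 1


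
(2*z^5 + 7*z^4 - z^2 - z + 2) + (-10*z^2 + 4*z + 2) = 2*z^5 + 7*z^4 - 11*z^2 + 3*z + 4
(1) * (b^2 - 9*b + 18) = b^2 - 9*b + 18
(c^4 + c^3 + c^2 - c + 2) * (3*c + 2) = 3*c^5 + 5*c^4 + 5*c^3 - c^2 + 4*c + 4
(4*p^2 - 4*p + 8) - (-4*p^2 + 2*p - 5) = 8*p^2 - 6*p + 13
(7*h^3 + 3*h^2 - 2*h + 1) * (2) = 14*h^3 + 6*h^2 - 4*h + 2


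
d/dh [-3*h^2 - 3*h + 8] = -6*h - 3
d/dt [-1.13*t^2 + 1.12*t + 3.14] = 1.12 - 2.26*t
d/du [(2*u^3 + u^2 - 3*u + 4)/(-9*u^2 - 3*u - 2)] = 2*(-9*u^4 - 6*u^3 - 21*u^2 + 34*u + 9)/(81*u^4 + 54*u^3 + 45*u^2 + 12*u + 4)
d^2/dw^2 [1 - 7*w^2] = -14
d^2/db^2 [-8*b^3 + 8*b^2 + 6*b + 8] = 16 - 48*b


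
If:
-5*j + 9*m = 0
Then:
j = 9*m/5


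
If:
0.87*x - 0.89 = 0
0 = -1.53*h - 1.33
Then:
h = -0.87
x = 1.02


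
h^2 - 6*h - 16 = (h - 8)*(h + 2)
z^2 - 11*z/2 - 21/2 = (z - 7)*(z + 3/2)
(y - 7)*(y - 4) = y^2 - 11*y + 28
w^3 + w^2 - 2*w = w*(w - 1)*(w + 2)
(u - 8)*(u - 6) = u^2 - 14*u + 48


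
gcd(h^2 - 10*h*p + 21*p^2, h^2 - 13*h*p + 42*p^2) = -h + 7*p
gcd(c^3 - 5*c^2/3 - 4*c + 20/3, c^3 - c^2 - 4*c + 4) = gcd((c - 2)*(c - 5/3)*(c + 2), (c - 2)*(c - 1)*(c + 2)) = c^2 - 4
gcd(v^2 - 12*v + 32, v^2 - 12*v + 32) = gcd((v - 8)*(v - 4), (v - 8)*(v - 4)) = v^2 - 12*v + 32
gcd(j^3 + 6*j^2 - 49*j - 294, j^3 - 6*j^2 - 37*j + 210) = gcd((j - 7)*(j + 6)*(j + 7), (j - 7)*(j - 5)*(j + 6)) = j^2 - j - 42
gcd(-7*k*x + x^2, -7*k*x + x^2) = -7*k*x + x^2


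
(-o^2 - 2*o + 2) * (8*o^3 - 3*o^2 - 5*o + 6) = -8*o^5 - 13*o^4 + 27*o^3 - 2*o^2 - 22*o + 12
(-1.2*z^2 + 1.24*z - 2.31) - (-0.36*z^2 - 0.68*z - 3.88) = -0.84*z^2 + 1.92*z + 1.57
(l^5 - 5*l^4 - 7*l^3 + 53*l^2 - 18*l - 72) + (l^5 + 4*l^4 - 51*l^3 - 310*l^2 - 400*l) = 2*l^5 - l^4 - 58*l^3 - 257*l^2 - 418*l - 72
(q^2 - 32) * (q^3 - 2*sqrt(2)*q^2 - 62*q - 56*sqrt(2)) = q^5 - 2*sqrt(2)*q^4 - 94*q^3 + 8*sqrt(2)*q^2 + 1984*q + 1792*sqrt(2)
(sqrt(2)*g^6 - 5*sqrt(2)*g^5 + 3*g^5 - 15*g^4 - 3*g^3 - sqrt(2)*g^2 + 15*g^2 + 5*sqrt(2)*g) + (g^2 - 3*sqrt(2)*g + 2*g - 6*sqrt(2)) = sqrt(2)*g^6 - 5*sqrt(2)*g^5 + 3*g^5 - 15*g^4 - 3*g^3 - sqrt(2)*g^2 + 16*g^2 + 2*g + 2*sqrt(2)*g - 6*sqrt(2)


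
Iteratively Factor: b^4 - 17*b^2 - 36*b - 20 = (b + 1)*(b^3 - b^2 - 16*b - 20) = (b + 1)*(b + 2)*(b^2 - 3*b - 10) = (b - 5)*(b + 1)*(b + 2)*(b + 2)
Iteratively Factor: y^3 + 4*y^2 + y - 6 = (y - 1)*(y^2 + 5*y + 6) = (y - 1)*(y + 2)*(y + 3)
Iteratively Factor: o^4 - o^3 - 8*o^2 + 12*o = (o + 3)*(o^3 - 4*o^2 + 4*o) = (o - 2)*(o + 3)*(o^2 - 2*o) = (o - 2)^2*(o + 3)*(o)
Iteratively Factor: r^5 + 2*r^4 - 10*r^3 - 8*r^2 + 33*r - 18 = (r + 3)*(r^4 - r^3 - 7*r^2 + 13*r - 6) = (r - 1)*(r + 3)*(r^3 - 7*r + 6) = (r - 2)*(r - 1)*(r + 3)*(r^2 + 2*r - 3) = (r - 2)*(r - 1)^2*(r + 3)*(r + 3)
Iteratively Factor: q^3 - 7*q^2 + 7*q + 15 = (q - 5)*(q^2 - 2*q - 3) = (q - 5)*(q + 1)*(q - 3)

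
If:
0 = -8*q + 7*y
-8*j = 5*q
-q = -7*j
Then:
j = 0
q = 0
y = 0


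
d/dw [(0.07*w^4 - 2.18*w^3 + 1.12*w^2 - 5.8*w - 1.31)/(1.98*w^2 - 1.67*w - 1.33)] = (0.2772*w^5 - 4.6671*w^4 + 6.9088*w^3 + 18.3118*w^2 + 2.2084*w + 5.5263)/(3.9204*w^4 - 6.6132*w^3 - 2.4779*w^2 + 4.4422*w + 1.7689)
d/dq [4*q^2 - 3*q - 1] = 8*q - 3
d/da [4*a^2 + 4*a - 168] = 8*a + 4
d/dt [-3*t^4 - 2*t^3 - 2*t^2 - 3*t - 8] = -12*t^3 - 6*t^2 - 4*t - 3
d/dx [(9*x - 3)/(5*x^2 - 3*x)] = 3*(-15*x^2 + 10*x - 3)/(x^2*(25*x^2 - 30*x + 9))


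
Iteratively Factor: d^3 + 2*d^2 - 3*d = (d - 1)*(d^2 + 3*d) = d*(d - 1)*(d + 3)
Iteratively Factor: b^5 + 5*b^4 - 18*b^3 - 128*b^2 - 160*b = (b + 2)*(b^4 + 3*b^3 - 24*b^2 - 80*b) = (b - 5)*(b + 2)*(b^3 + 8*b^2 + 16*b) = b*(b - 5)*(b + 2)*(b^2 + 8*b + 16) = b*(b - 5)*(b + 2)*(b + 4)*(b + 4)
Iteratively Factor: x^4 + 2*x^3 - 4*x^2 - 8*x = (x + 2)*(x^3 - 4*x) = x*(x + 2)*(x^2 - 4) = x*(x - 2)*(x + 2)*(x + 2)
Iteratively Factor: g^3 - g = (g)*(g^2 - 1) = g*(g - 1)*(g + 1)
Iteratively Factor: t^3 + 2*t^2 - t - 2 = (t + 2)*(t^2 - 1) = (t - 1)*(t + 2)*(t + 1)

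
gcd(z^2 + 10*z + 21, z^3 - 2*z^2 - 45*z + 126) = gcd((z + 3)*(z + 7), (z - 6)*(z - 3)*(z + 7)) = z + 7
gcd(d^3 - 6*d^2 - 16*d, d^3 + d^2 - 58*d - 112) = d^2 - 6*d - 16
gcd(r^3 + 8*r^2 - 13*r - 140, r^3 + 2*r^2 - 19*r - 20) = r^2 + r - 20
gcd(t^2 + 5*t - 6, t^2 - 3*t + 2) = t - 1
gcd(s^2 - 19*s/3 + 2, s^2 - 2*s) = 1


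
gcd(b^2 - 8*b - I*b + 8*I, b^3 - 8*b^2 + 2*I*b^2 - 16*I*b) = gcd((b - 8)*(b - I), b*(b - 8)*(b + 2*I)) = b - 8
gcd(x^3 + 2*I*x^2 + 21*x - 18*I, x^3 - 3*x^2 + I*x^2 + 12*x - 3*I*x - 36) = x - 3*I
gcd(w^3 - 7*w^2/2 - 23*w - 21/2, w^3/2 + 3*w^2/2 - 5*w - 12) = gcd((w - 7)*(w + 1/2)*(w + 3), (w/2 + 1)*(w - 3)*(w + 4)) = 1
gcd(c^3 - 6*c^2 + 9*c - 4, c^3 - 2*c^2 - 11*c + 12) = c^2 - 5*c + 4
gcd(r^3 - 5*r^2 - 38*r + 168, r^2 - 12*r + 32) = r - 4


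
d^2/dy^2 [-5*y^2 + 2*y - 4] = -10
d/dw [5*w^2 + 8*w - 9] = 10*w + 8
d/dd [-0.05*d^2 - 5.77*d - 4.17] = -0.1*d - 5.77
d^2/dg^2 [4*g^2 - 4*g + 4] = 8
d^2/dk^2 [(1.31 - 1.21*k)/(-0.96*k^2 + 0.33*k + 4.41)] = ((3.3138 - 6.9696*k)*(-0.96*k^2 + 0.33*k + 4.41) - (1.21*k - 1.31)*(1.92*k - 0.33)*(3.84*k - 0.66))/(-0.96*k^2 + 0.33*k + 4.41)^3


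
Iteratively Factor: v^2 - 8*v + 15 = (v - 5)*(v - 3)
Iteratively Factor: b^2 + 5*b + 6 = (b + 3)*(b + 2)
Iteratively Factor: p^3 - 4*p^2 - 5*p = (p + 1)*(p^2 - 5*p) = (p - 5)*(p + 1)*(p)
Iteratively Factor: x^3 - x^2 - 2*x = (x)*(x^2 - x - 2) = x*(x + 1)*(x - 2)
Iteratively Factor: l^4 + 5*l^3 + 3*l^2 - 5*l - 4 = (l + 4)*(l^3 + l^2 - l - 1) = (l - 1)*(l + 4)*(l^2 + 2*l + 1) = (l - 1)*(l + 1)*(l + 4)*(l + 1)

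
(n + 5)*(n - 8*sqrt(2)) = n^2 - 8*sqrt(2)*n + 5*n - 40*sqrt(2)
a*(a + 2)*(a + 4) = a^3 + 6*a^2 + 8*a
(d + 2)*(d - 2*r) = d^2 - 2*d*r + 2*d - 4*r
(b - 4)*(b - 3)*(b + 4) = b^3 - 3*b^2 - 16*b + 48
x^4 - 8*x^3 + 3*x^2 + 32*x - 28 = (x - 7)*(x - 2)*(x - 1)*(x + 2)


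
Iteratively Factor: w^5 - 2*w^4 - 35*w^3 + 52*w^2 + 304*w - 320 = (w - 4)*(w^4 + 2*w^3 - 27*w^2 - 56*w + 80) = (w - 5)*(w - 4)*(w^3 + 7*w^2 + 8*w - 16) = (w - 5)*(w - 4)*(w - 1)*(w^2 + 8*w + 16) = (w - 5)*(w - 4)*(w - 1)*(w + 4)*(w + 4)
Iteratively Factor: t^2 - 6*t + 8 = (t - 4)*(t - 2)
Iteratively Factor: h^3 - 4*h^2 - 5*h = (h - 5)*(h^2 + h) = h*(h - 5)*(h + 1)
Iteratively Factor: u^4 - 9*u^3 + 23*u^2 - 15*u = (u - 1)*(u^3 - 8*u^2 + 15*u) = u*(u - 1)*(u^2 - 8*u + 15) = u*(u - 5)*(u - 1)*(u - 3)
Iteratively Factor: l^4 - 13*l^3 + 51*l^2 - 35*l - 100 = (l - 5)*(l^3 - 8*l^2 + 11*l + 20) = (l - 5)*(l + 1)*(l^2 - 9*l + 20) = (l - 5)^2*(l + 1)*(l - 4)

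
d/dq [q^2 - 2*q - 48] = 2*q - 2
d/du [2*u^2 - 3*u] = 4*u - 3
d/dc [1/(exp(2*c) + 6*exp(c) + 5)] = 2*(-exp(c) - 3)*exp(c)/(exp(2*c) + 6*exp(c) + 5)^2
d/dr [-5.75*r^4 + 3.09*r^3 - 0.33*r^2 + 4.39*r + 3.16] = -23.0*r^3 + 9.27*r^2 - 0.66*r + 4.39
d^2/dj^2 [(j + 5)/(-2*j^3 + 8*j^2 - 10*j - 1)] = 4*(-2*(j + 5)*(3*j^2 - 8*j + 5)^2 + (3*j^2 - 8*j + (j + 5)*(3*j - 4) + 5)*(2*j^3 - 8*j^2 + 10*j + 1))/(2*j^3 - 8*j^2 + 10*j + 1)^3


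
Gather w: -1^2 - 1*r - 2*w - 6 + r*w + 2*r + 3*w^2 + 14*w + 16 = r + 3*w^2 + w*(r + 12) + 9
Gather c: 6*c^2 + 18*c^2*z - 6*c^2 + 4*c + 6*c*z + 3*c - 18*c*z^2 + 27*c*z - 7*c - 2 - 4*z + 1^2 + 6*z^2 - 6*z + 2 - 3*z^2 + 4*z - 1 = 18*c^2*z + c*(-18*z^2 + 33*z) + 3*z^2 - 6*z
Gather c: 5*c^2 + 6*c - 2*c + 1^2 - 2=5*c^2 + 4*c - 1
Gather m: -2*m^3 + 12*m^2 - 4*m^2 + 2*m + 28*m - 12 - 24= -2*m^3 + 8*m^2 + 30*m - 36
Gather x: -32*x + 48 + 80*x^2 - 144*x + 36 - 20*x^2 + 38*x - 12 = 60*x^2 - 138*x + 72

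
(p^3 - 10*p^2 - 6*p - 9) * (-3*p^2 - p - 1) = -3*p^5 + 29*p^4 + 27*p^3 + 43*p^2 + 15*p + 9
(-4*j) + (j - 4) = -3*j - 4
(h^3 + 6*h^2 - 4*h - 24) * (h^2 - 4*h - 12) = h^5 + 2*h^4 - 40*h^3 - 80*h^2 + 144*h + 288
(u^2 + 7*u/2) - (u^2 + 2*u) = 3*u/2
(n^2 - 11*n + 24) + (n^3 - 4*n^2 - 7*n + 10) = n^3 - 3*n^2 - 18*n + 34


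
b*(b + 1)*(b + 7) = b^3 + 8*b^2 + 7*b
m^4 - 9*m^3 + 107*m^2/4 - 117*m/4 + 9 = (m - 4)*(m - 3)*(m - 3/2)*(m - 1/2)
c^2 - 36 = (c - 6)*(c + 6)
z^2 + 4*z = z*(z + 4)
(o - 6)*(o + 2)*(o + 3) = o^3 - o^2 - 24*o - 36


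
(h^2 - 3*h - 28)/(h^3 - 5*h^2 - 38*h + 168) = (h + 4)/(h^2 + 2*h - 24)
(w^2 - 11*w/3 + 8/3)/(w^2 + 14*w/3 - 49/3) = (3*w^2 - 11*w + 8)/(3*w^2 + 14*w - 49)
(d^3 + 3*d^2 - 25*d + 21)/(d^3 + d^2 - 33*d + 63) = (d - 1)/(d - 3)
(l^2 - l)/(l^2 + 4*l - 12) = l*(l - 1)/(l^2 + 4*l - 12)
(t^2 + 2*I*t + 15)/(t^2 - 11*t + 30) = (t^2 + 2*I*t + 15)/(t^2 - 11*t + 30)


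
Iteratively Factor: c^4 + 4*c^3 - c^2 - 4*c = (c - 1)*(c^3 + 5*c^2 + 4*c) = c*(c - 1)*(c^2 + 5*c + 4) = c*(c - 1)*(c + 4)*(c + 1)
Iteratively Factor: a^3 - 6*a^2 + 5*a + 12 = (a - 3)*(a^2 - 3*a - 4) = (a - 3)*(a + 1)*(a - 4)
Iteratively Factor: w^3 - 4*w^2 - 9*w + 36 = (w + 3)*(w^2 - 7*w + 12) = (w - 4)*(w + 3)*(w - 3)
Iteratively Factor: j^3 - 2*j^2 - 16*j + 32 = (j + 4)*(j^2 - 6*j + 8) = (j - 2)*(j + 4)*(j - 4)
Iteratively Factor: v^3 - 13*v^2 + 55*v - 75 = (v - 5)*(v^2 - 8*v + 15) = (v - 5)*(v - 3)*(v - 5)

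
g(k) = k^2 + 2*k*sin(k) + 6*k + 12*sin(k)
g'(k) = 2*k*cos(k) + 2*k + 2*sin(k) + 12*cos(k) + 6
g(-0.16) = -2.80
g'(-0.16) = 16.89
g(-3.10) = -9.23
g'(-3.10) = -6.08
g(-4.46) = -3.89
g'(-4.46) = -1.75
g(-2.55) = -12.65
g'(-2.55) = -5.94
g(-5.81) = -0.93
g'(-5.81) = -4.37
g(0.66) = 12.56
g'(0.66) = 19.07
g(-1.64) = -15.85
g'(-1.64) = 0.12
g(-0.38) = -6.30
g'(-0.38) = 14.94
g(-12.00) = 65.56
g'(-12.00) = -27.05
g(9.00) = 147.36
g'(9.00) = -2.51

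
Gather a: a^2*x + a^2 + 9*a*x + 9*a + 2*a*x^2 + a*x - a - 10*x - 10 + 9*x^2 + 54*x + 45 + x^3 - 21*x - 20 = a^2*(x + 1) + a*(2*x^2 + 10*x + 8) + x^3 + 9*x^2 + 23*x + 15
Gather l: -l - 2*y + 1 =-l - 2*y + 1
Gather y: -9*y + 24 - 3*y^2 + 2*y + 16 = -3*y^2 - 7*y + 40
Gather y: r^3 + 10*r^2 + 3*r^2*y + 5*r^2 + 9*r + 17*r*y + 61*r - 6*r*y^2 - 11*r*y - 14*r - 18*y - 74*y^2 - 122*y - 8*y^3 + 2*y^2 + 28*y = r^3 + 15*r^2 + 56*r - 8*y^3 + y^2*(-6*r - 72) + y*(3*r^2 + 6*r - 112)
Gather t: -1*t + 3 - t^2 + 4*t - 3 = -t^2 + 3*t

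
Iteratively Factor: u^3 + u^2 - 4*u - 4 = (u + 1)*(u^2 - 4) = (u + 1)*(u + 2)*(u - 2)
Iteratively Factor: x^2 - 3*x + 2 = (x - 1)*(x - 2)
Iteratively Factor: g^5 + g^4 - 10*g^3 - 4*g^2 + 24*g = (g - 2)*(g^4 + 3*g^3 - 4*g^2 - 12*g) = g*(g - 2)*(g^3 + 3*g^2 - 4*g - 12) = g*(g - 2)*(g + 2)*(g^2 + g - 6) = g*(g - 2)^2*(g + 2)*(g + 3)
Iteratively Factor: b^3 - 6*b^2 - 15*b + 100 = (b - 5)*(b^2 - b - 20) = (b - 5)^2*(b + 4)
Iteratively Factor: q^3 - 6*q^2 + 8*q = (q)*(q^2 - 6*q + 8) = q*(q - 4)*(q - 2)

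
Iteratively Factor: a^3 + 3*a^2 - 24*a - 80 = (a + 4)*(a^2 - a - 20) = (a + 4)^2*(a - 5)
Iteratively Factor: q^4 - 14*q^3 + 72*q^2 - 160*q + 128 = (q - 4)*(q^3 - 10*q^2 + 32*q - 32) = (q - 4)*(q - 2)*(q^2 - 8*q + 16) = (q - 4)^2*(q - 2)*(q - 4)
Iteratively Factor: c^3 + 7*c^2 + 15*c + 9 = (c + 1)*(c^2 + 6*c + 9) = (c + 1)*(c + 3)*(c + 3)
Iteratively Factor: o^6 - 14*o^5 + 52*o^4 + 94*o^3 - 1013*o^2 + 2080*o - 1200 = (o + 4)*(o^5 - 18*o^4 + 124*o^3 - 402*o^2 + 595*o - 300) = (o - 1)*(o + 4)*(o^4 - 17*o^3 + 107*o^2 - 295*o + 300) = (o - 3)*(o - 1)*(o + 4)*(o^3 - 14*o^2 + 65*o - 100) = (o - 5)*(o - 3)*(o - 1)*(o + 4)*(o^2 - 9*o + 20) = (o - 5)^2*(o - 3)*(o - 1)*(o + 4)*(o - 4)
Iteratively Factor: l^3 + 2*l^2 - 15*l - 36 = (l - 4)*(l^2 + 6*l + 9) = (l - 4)*(l + 3)*(l + 3)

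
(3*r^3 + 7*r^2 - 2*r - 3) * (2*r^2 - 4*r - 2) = 6*r^5 + 2*r^4 - 38*r^3 - 12*r^2 + 16*r + 6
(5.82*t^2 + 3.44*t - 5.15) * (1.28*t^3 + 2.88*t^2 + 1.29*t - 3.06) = 7.4496*t^5 + 21.1648*t^4 + 10.823*t^3 - 28.2036*t^2 - 17.1699*t + 15.759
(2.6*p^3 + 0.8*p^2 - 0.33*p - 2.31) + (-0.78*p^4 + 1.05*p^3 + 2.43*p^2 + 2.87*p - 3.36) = -0.78*p^4 + 3.65*p^3 + 3.23*p^2 + 2.54*p - 5.67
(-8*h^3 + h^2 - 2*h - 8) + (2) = -8*h^3 + h^2 - 2*h - 6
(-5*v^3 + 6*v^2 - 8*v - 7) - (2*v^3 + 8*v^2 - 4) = -7*v^3 - 2*v^2 - 8*v - 3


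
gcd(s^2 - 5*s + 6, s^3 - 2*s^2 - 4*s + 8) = s - 2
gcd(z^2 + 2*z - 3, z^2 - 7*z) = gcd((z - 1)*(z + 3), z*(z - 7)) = 1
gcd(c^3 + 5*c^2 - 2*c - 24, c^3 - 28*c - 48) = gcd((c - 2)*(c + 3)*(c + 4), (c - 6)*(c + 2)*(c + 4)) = c + 4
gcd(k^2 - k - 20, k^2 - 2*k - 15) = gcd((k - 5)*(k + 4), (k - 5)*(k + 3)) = k - 5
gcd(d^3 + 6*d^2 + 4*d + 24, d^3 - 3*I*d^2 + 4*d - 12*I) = d^2 + 4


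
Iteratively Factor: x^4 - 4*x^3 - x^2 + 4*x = (x - 4)*(x^3 - x) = x*(x - 4)*(x^2 - 1) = x*(x - 4)*(x + 1)*(x - 1)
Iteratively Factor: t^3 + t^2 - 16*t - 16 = (t + 4)*(t^2 - 3*t - 4) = (t + 1)*(t + 4)*(t - 4)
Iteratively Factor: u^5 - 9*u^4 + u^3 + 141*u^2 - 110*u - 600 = (u + 2)*(u^4 - 11*u^3 + 23*u^2 + 95*u - 300) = (u - 5)*(u + 2)*(u^3 - 6*u^2 - 7*u + 60) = (u - 5)*(u - 4)*(u + 2)*(u^2 - 2*u - 15) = (u - 5)^2*(u - 4)*(u + 2)*(u + 3)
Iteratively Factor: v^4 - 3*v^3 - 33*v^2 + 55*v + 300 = (v + 3)*(v^3 - 6*v^2 - 15*v + 100) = (v - 5)*(v + 3)*(v^2 - v - 20) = (v - 5)^2*(v + 3)*(v + 4)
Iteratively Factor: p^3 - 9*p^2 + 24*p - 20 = (p - 2)*(p^2 - 7*p + 10) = (p - 2)^2*(p - 5)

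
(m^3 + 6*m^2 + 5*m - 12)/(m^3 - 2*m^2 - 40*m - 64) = (m^2 + 2*m - 3)/(m^2 - 6*m - 16)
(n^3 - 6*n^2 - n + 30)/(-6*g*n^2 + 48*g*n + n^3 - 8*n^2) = (-n^3 + 6*n^2 + n - 30)/(n*(6*g*n - 48*g - n^2 + 8*n))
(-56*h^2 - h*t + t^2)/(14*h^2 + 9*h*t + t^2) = (-8*h + t)/(2*h + t)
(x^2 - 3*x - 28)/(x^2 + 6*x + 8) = (x - 7)/(x + 2)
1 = 1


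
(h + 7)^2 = h^2 + 14*h + 49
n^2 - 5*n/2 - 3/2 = (n - 3)*(n + 1/2)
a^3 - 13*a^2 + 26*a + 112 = (a - 8)*(a - 7)*(a + 2)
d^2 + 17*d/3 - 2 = (d - 1/3)*(d + 6)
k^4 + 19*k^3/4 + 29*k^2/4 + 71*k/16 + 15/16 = (k + 1/2)*(k + 3/4)*(k + 1)*(k + 5/2)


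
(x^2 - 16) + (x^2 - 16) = 2*x^2 - 32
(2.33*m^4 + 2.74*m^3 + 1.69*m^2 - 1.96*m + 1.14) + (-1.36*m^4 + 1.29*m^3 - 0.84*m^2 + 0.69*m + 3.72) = 0.97*m^4 + 4.03*m^3 + 0.85*m^2 - 1.27*m + 4.86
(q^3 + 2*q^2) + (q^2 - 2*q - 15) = q^3 + 3*q^2 - 2*q - 15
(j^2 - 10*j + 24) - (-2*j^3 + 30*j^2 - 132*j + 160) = 2*j^3 - 29*j^2 + 122*j - 136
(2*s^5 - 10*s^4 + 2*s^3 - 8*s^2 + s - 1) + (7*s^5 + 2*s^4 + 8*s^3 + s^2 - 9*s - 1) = 9*s^5 - 8*s^4 + 10*s^3 - 7*s^2 - 8*s - 2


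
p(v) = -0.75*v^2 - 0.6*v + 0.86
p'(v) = -1.5*v - 0.6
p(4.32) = -15.73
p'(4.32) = -7.08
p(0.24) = 0.67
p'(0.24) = -0.96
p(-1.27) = 0.41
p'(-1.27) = 1.30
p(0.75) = -0.01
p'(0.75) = -1.72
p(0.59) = 0.24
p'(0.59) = -1.48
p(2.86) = -6.99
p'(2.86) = -4.89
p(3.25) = -9.01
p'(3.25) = -5.48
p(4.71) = -18.60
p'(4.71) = -7.66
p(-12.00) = -99.94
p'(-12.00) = 17.40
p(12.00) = -114.34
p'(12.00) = -18.60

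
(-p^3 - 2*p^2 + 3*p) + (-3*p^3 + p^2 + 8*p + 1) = -4*p^3 - p^2 + 11*p + 1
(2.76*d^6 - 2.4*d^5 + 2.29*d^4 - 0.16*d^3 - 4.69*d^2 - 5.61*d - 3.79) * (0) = 0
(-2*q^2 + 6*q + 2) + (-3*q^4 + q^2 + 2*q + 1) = -3*q^4 - q^2 + 8*q + 3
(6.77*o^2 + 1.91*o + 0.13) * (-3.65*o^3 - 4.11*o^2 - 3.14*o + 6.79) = -24.7105*o^5 - 34.7962*o^4 - 29.5824*o^3 + 39.4366*o^2 + 12.5607*o + 0.8827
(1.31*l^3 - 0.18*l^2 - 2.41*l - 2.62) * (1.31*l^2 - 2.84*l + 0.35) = 1.7161*l^5 - 3.9562*l^4 - 2.1874*l^3 + 3.3492*l^2 + 6.5973*l - 0.917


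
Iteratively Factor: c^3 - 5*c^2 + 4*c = (c - 4)*(c^2 - c) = (c - 4)*(c - 1)*(c)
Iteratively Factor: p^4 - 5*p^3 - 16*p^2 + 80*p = (p - 5)*(p^3 - 16*p) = (p - 5)*(p + 4)*(p^2 - 4*p) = (p - 5)*(p - 4)*(p + 4)*(p)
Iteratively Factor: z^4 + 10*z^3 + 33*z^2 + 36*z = (z)*(z^3 + 10*z^2 + 33*z + 36) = z*(z + 4)*(z^2 + 6*z + 9) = z*(z + 3)*(z + 4)*(z + 3)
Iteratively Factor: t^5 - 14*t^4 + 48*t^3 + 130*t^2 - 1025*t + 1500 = (t - 5)*(t^4 - 9*t^3 + 3*t^2 + 145*t - 300) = (t - 5)*(t + 4)*(t^3 - 13*t^2 + 55*t - 75) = (t - 5)^2*(t + 4)*(t^2 - 8*t + 15) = (t - 5)^2*(t - 3)*(t + 4)*(t - 5)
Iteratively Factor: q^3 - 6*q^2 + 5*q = (q - 1)*(q^2 - 5*q) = q*(q - 1)*(q - 5)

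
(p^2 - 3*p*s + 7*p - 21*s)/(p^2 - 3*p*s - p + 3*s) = (p + 7)/(p - 1)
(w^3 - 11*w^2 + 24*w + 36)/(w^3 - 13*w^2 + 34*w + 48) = (w - 6)/(w - 8)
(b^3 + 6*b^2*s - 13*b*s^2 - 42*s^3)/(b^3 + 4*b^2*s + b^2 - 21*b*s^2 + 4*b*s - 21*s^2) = (b + 2*s)/(b + 1)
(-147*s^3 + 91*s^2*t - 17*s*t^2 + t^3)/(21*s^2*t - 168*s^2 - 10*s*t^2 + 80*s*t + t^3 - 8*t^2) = (-7*s + t)/(t - 8)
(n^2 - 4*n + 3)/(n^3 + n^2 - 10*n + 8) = (n - 3)/(n^2 + 2*n - 8)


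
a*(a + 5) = a^2 + 5*a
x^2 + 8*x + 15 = (x + 3)*(x + 5)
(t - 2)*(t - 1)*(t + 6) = t^3 + 3*t^2 - 16*t + 12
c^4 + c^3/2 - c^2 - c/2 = c*(c - 1)*(c + 1/2)*(c + 1)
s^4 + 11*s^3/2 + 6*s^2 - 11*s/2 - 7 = (s - 1)*(s + 1)*(s + 2)*(s + 7/2)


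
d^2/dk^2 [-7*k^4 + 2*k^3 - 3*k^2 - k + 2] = -84*k^2 + 12*k - 6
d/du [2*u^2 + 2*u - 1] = 4*u + 2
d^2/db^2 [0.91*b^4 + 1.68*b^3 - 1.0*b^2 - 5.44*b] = 10.92*b^2 + 10.08*b - 2.0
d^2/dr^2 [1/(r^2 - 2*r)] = 2*(-r*(r - 2) + 4*(r - 1)^2)/(r^3*(r - 2)^3)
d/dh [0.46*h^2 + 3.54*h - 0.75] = 0.92*h + 3.54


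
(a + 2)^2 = a^2 + 4*a + 4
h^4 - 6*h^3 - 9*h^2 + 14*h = h*(h - 7)*(h - 1)*(h + 2)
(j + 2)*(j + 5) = j^2 + 7*j + 10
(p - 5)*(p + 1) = p^2 - 4*p - 5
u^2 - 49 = (u - 7)*(u + 7)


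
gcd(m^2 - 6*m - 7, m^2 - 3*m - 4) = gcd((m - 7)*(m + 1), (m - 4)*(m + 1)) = m + 1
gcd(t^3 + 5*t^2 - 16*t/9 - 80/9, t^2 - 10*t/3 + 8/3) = t - 4/3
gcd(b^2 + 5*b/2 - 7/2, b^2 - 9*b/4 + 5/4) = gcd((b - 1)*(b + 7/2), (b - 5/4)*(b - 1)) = b - 1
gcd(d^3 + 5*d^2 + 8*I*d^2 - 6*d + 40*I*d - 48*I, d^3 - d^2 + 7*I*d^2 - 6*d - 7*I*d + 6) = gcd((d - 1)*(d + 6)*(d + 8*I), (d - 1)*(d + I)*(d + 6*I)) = d - 1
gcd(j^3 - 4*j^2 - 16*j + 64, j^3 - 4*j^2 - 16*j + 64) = j^3 - 4*j^2 - 16*j + 64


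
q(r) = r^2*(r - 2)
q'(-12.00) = 480.00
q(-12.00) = -2016.00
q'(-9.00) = 279.00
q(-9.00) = -891.00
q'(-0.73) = 4.52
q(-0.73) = -1.45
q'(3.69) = 26.09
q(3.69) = 23.01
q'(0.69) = -1.33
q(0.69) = -0.62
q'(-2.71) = 32.87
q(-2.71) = -34.59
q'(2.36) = 7.27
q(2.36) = 2.01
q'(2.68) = 10.83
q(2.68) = 4.88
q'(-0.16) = 0.72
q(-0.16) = -0.06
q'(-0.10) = 0.43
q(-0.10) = -0.02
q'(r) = r^2 + 2*r*(r - 2)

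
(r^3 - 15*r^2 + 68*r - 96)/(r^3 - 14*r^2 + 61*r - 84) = (r - 8)/(r - 7)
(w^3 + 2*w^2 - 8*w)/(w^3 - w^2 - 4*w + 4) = w*(w + 4)/(w^2 + w - 2)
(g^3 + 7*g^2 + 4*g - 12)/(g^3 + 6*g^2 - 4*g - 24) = (g - 1)/(g - 2)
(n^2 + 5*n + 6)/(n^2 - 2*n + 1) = (n^2 + 5*n + 6)/(n^2 - 2*n + 1)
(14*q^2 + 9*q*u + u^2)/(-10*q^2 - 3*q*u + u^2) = (-7*q - u)/(5*q - u)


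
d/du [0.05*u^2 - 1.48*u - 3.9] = 0.1*u - 1.48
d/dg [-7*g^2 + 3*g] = 3 - 14*g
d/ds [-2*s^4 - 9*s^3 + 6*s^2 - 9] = s*(-8*s^2 - 27*s + 12)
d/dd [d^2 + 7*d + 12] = 2*d + 7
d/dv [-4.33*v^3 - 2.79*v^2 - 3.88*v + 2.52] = -12.99*v^2 - 5.58*v - 3.88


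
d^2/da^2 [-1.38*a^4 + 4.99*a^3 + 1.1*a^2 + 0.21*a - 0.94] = -16.56*a^2 + 29.94*a + 2.2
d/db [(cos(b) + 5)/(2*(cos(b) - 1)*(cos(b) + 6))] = (cos(b)^2 + 10*cos(b) + 31)*sin(b)/(2*(cos(b) - 1)^2*(cos(b) + 6)^2)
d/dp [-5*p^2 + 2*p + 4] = 2 - 10*p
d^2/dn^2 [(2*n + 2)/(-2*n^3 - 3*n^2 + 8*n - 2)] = 4*(-4*(n + 1)*(3*n^2 + 3*n - 4)^2 + (6*n^2 + 6*n + 3*(n + 1)*(2*n + 1) - 8)*(2*n^3 + 3*n^2 - 8*n + 2))/(2*n^3 + 3*n^2 - 8*n + 2)^3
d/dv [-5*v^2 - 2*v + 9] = -10*v - 2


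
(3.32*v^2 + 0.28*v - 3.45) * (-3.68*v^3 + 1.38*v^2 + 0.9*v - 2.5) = -12.2176*v^5 + 3.5512*v^4 + 16.0704*v^3 - 12.809*v^2 - 3.805*v + 8.625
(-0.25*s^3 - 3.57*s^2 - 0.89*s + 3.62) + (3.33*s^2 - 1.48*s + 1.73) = -0.25*s^3 - 0.24*s^2 - 2.37*s + 5.35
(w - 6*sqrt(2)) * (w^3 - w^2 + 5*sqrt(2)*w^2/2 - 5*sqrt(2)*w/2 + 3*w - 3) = w^4 - 7*sqrt(2)*w^3/2 - w^3 - 27*w^2 + 7*sqrt(2)*w^2/2 - 18*sqrt(2)*w + 27*w + 18*sqrt(2)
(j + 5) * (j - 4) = j^2 + j - 20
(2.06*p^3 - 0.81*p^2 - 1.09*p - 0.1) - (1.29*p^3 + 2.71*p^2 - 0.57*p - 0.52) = 0.77*p^3 - 3.52*p^2 - 0.52*p + 0.42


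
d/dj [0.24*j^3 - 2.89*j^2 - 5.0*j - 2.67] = 0.72*j^2 - 5.78*j - 5.0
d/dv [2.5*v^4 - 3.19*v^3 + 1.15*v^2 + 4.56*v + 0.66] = 10.0*v^3 - 9.57*v^2 + 2.3*v + 4.56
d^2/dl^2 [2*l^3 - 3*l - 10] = 12*l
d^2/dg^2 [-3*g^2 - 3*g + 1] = -6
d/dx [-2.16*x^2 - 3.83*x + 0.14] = -4.32*x - 3.83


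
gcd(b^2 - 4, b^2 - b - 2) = b - 2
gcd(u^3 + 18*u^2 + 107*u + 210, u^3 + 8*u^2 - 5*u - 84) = u + 7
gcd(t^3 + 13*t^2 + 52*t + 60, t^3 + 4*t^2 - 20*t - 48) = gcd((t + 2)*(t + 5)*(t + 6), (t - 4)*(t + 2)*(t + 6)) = t^2 + 8*t + 12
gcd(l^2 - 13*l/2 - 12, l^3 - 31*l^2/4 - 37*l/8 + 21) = l - 8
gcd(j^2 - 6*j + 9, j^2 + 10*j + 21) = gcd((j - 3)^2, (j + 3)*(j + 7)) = 1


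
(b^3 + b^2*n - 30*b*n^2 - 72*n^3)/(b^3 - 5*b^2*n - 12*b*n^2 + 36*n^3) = (b + 4*n)/(b - 2*n)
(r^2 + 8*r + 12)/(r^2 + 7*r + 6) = (r + 2)/(r + 1)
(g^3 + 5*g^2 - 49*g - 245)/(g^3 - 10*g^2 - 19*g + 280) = (g + 7)/(g - 8)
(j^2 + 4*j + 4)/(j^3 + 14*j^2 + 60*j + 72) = (j + 2)/(j^2 + 12*j + 36)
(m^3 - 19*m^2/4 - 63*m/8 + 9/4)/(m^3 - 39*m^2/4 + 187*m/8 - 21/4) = (2*m + 3)/(2*m - 7)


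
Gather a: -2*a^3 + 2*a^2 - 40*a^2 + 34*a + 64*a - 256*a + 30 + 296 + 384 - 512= -2*a^3 - 38*a^2 - 158*a + 198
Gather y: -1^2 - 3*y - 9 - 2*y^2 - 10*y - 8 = -2*y^2 - 13*y - 18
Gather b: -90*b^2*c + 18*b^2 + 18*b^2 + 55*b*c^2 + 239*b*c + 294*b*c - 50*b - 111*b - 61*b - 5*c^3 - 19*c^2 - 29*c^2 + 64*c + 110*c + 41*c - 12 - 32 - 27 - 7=b^2*(36 - 90*c) + b*(55*c^2 + 533*c - 222) - 5*c^3 - 48*c^2 + 215*c - 78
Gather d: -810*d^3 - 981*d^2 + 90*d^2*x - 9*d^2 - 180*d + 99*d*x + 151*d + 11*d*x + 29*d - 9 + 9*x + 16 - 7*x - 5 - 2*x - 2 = -810*d^3 + d^2*(90*x - 990) + 110*d*x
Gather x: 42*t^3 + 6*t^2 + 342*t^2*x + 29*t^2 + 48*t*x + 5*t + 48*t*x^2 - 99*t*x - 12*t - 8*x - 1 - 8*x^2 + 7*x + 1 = 42*t^3 + 35*t^2 - 7*t + x^2*(48*t - 8) + x*(342*t^2 - 51*t - 1)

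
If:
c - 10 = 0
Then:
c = 10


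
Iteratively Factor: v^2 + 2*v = (v + 2)*(v)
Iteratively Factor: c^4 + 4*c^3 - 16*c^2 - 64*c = (c - 4)*(c^3 + 8*c^2 + 16*c) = c*(c - 4)*(c^2 + 8*c + 16) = c*(c - 4)*(c + 4)*(c + 4)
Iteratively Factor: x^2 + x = (x)*(x + 1)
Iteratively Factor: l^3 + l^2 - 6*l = (l - 2)*(l^2 + 3*l) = (l - 2)*(l + 3)*(l)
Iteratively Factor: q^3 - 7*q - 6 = (q + 2)*(q^2 - 2*q - 3) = (q + 1)*(q + 2)*(q - 3)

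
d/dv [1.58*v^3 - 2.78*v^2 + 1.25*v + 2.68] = 4.74*v^2 - 5.56*v + 1.25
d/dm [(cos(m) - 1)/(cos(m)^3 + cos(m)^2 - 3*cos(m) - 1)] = 2*(-sin(m)^2*cos(m) + sin(m)^2 + 1)*sin(m)/(cos(m)^3 + cos(m)^2 - 3*cos(m) - 1)^2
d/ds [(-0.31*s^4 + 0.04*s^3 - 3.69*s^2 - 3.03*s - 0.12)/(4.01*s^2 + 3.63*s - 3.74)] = (-2.4862*s^5 - 3.2155*s^4 + 4.928*s^3 - 1.6932*s^2 + 28.5636*s + 11.7678)/(16.0801*s^4 + 29.1126*s^3 - 16.8179*s^2 - 27.1524*s + 13.9876)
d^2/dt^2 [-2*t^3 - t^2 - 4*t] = -12*t - 2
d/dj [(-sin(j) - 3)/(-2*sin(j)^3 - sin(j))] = -(4*sin(j) + 18 + 3/sin(j)^2)*cos(j)/(2*sin(j)^2 + 1)^2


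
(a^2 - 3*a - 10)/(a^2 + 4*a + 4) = (a - 5)/(a + 2)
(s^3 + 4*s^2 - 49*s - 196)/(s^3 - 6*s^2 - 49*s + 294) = (s + 4)/(s - 6)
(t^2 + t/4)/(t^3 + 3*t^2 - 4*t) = (t + 1/4)/(t^2 + 3*t - 4)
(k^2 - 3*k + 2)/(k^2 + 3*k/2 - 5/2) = 2*(k - 2)/(2*k + 5)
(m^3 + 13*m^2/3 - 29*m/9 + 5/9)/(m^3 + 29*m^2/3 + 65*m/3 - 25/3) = (m - 1/3)/(m + 5)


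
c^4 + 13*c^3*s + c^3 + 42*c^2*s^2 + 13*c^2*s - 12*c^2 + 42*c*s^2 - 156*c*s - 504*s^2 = (c - 3)*(c + 4)*(c + 6*s)*(c + 7*s)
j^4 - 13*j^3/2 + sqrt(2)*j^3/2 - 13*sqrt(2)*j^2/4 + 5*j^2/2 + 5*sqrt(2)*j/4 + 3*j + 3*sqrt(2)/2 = (j - 6)*(j - 1)*(j + 1/2)*(j + sqrt(2)/2)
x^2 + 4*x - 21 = (x - 3)*(x + 7)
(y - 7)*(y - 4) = y^2 - 11*y + 28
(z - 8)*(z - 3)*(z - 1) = z^3 - 12*z^2 + 35*z - 24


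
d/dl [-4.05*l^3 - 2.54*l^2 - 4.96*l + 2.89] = -12.15*l^2 - 5.08*l - 4.96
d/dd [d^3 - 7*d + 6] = 3*d^2 - 7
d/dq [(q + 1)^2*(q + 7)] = 3*(q + 1)*(q + 5)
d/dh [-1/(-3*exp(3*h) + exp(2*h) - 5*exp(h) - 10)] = (-9*exp(2*h) + 2*exp(h) - 5)*exp(h)/(3*exp(3*h) - exp(2*h) + 5*exp(h) + 10)^2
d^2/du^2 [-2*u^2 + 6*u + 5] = -4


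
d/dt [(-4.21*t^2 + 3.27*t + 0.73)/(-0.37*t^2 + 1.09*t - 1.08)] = (-3.379*t^2 + 9.6338*t - 4.3273)/(0.1369*t^4 - 0.8066*t^3 + 1.9873*t^2 - 2.3544*t + 1.1664)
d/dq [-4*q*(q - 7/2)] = 14 - 8*q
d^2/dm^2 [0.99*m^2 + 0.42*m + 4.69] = 1.98000000000000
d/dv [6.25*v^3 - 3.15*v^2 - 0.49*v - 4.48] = 18.75*v^2 - 6.3*v - 0.49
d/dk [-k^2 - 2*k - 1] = -2*k - 2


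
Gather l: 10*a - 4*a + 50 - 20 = 6*a + 30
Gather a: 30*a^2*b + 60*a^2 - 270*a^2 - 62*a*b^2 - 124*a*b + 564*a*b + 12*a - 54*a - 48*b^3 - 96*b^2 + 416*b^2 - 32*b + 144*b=a^2*(30*b - 210) + a*(-62*b^2 + 440*b - 42) - 48*b^3 + 320*b^2 + 112*b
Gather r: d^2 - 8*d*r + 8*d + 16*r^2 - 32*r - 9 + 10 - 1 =d^2 + 8*d + 16*r^2 + r*(-8*d - 32)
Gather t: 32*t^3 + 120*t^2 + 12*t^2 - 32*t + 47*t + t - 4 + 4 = 32*t^3 + 132*t^2 + 16*t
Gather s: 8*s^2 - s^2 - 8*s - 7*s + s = 7*s^2 - 14*s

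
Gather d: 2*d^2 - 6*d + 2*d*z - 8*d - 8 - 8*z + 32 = 2*d^2 + d*(2*z - 14) - 8*z + 24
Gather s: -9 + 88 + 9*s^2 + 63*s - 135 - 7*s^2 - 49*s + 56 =2*s^2 + 14*s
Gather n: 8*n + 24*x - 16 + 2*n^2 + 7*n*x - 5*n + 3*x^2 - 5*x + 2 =2*n^2 + n*(7*x + 3) + 3*x^2 + 19*x - 14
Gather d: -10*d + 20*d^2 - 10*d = 20*d^2 - 20*d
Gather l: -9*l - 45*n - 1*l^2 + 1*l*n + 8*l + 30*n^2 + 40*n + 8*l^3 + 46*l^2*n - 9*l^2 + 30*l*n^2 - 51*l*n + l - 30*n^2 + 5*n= 8*l^3 + l^2*(46*n - 10) + l*(30*n^2 - 50*n)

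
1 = 1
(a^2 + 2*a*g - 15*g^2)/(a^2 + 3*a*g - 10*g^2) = (a - 3*g)/(a - 2*g)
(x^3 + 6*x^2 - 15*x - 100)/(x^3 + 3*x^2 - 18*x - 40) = (x + 5)/(x + 2)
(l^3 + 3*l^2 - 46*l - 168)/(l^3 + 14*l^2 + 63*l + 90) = (l^2 - 3*l - 28)/(l^2 + 8*l + 15)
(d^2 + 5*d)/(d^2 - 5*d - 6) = d*(d + 5)/(d^2 - 5*d - 6)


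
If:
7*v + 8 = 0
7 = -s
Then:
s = -7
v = -8/7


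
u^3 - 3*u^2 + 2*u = u*(u - 2)*(u - 1)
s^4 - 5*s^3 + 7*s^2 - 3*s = s*(s - 3)*(s - 1)^2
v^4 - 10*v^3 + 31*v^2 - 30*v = v*(v - 5)*(v - 3)*(v - 2)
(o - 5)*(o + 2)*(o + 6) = o^3 + 3*o^2 - 28*o - 60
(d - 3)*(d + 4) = d^2 + d - 12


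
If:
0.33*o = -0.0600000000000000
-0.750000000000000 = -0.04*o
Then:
No Solution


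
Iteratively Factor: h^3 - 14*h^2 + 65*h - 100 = (h - 5)*(h^2 - 9*h + 20) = (h - 5)*(h - 4)*(h - 5)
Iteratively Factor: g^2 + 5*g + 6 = (g + 2)*(g + 3)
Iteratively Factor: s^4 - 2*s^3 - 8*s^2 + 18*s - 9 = (s - 1)*(s^3 - s^2 - 9*s + 9) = (s - 1)*(s + 3)*(s^2 - 4*s + 3) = (s - 1)^2*(s + 3)*(s - 3)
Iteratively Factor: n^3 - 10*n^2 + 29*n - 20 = (n - 1)*(n^2 - 9*n + 20) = (n - 5)*(n - 1)*(n - 4)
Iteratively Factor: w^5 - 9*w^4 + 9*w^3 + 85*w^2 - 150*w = (w)*(w^4 - 9*w^3 + 9*w^2 + 85*w - 150) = w*(w - 5)*(w^3 - 4*w^2 - 11*w + 30) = w*(w - 5)^2*(w^2 + w - 6) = w*(w - 5)^2*(w + 3)*(w - 2)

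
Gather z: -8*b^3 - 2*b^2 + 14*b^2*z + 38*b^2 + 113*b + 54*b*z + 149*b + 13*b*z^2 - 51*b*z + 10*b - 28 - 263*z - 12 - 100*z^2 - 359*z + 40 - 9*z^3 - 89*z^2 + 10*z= -8*b^3 + 36*b^2 + 272*b - 9*z^3 + z^2*(13*b - 189) + z*(14*b^2 + 3*b - 612)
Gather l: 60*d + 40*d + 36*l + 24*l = 100*d + 60*l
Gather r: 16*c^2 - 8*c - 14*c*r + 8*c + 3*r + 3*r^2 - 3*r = 16*c^2 - 14*c*r + 3*r^2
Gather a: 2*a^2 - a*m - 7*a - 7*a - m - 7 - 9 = 2*a^2 + a*(-m - 14) - m - 16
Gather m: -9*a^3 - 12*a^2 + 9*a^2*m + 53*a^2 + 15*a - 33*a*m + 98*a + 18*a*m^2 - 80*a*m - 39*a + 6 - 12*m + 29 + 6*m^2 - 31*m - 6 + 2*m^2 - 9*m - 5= -9*a^3 + 41*a^2 + 74*a + m^2*(18*a + 8) + m*(9*a^2 - 113*a - 52) + 24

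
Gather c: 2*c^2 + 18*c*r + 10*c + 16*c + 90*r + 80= 2*c^2 + c*(18*r + 26) + 90*r + 80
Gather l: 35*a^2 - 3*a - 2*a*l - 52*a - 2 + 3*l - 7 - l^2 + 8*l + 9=35*a^2 - 55*a - l^2 + l*(11 - 2*a)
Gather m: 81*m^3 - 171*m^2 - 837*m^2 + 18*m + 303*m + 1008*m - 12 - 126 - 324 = 81*m^3 - 1008*m^2 + 1329*m - 462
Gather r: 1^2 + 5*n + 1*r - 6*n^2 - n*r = -6*n^2 + 5*n + r*(1 - n) + 1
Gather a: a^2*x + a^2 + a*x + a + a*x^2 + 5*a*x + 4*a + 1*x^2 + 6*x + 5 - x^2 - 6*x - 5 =a^2*(x + 1) + a*(x^2 + 6*x + 5)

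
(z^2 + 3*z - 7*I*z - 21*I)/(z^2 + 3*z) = (z - 7*I)/z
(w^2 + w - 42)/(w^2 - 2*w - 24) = (w + 7)/(w + 4)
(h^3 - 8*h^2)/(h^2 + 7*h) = h*(h - 8)/(h + 7)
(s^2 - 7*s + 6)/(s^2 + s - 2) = (s - 6)/(s + 2)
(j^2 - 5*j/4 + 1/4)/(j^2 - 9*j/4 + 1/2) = (j - 1)/(j - 2)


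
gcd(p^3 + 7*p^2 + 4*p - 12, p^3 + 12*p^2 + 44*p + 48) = p^2 + 8*p + 12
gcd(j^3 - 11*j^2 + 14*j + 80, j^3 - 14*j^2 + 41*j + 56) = j - 8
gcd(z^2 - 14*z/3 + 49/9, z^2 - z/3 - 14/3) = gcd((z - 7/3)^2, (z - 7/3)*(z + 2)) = z - 7/3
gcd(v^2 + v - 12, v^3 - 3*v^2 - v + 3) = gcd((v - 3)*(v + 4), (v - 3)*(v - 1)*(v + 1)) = v - 3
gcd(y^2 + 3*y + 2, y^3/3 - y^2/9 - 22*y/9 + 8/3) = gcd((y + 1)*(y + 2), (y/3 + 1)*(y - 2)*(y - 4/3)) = 1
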